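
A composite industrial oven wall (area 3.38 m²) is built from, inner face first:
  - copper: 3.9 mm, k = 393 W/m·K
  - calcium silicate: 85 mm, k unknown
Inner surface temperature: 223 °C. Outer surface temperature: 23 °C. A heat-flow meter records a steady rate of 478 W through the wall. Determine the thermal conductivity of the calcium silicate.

Model the wall as resistances in series:
R_copper = L/(kA) = 0.0039/(393×3.38) = 2.936×10^-6 K/W
Sum of known resistances R_other = 2.936×10^-6 K/W
Total R = ΔT/Q = 200/478 = 0.4184 K/W
R_calcium silicate = R_total − R_other = 0.4184 K/W
k = L/(R·A) = 0.085/(0.4184×3.38)

k ≈ 0.0601 W/(m·K)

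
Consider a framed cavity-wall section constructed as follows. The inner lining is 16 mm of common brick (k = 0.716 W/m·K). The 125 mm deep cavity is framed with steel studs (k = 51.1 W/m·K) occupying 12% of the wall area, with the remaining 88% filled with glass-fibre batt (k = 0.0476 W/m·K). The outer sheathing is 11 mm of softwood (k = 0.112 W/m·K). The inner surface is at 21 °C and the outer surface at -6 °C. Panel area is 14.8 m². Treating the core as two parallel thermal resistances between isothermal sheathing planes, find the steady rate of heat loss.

Q ≈ 2840 W

Sheathing layers in series; stud and cavity paths in parallel between them.
R_inner = 0.016/(0.716×14.8) = 0.00151 K/W
R_stud  = 0.125/(51.1×0.12×14.8) = 0.001377 K/W
R_cav   = 0.125/(0.0476×0.88×14.8) = 0.2016 K/W
1/R_core = 1/R_stud + 1/R_cav → R_core = 0.001368 K/W
R_outer = 0.011/(0.112×14.8) = 0.006636 K/W
R_total = 0.009514 K/W
Q = ΔT/R_total = 27/0.009514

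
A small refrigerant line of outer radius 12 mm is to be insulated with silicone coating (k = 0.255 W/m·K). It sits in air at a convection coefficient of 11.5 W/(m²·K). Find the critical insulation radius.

For a cylinder r_cr = k/h = 0.255/11.5
r_cr = 22.2 mm; since the bare radius (12 mm) is below r_cr, adding a thin layer of insulation will *increase* heat loss.

r_cr ≈ 22.2 mm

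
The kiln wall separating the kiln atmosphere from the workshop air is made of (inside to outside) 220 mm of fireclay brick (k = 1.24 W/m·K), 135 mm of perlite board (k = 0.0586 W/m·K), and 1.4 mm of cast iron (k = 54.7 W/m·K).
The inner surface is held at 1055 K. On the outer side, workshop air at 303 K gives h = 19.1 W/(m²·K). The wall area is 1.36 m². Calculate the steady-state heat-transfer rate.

Q ≈ 404 W

Model the wall as resistances in series:
R_fireclay brick = L/(kA) = 0.22/(1.24×1.36) = 0.1305 K/W
R_perlite board = L/(kA) = 0.135/(0.0586×1.36) = 1.694 K/W
R_cast iron = L/(kA) = 0.0014/(54.7×1.36) = 1.882×10^-5 K/W
R_outer film = 1/(h_o·A) = 1/(19.1×1.36) = 0.0385 K/W
R_total = 1.863 K/W
Q = ΔT / R_total = 752 / 1.863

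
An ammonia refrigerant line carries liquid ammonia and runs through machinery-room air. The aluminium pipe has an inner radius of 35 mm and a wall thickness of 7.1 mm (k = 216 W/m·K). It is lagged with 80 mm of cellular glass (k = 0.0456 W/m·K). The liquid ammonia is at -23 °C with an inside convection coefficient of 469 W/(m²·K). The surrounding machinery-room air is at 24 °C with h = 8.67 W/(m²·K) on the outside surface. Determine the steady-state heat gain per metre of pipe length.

q′ ≈ 12.1 W/m

For a radial system each layer contributes R = ln(r_out/r_in)/(2πkL); films add R = 1/(hA).
R_inner film = 1/(h_i·2πr₁L) = 1/(469×2π×0.035×1) = 0.009696 K/W
R_aluminium pipe wall = ln(42.1/35)/(2π×216×1) = 1.361×10^-4 K/W
R_cellular glass = ln(122.1/42.1)/(2π×0.0456×1) = 3.716 K/W
R_outer film = 1/(h_o·2πr_oL) = 1/(8.67×2π×0.1221×1) = 0.1503 K/W
R_total = 3.877 K/W
Q = ΔT/R_total = 47/3.877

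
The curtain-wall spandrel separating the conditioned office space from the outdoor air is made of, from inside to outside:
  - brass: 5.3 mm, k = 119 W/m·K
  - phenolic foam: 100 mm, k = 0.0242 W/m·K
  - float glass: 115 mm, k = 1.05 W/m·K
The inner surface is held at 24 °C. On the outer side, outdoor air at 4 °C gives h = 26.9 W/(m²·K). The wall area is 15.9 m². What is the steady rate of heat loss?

Q ≈ 74.3 W

Model the wall as resistances in series:
R_brass = L/(kA) = 0.0053/(119×15.9) = 2.801×10^-6 K/W
R_phenolic foam = L/(kA) = 0.1/(0.0242×15.9) = 0.2599 K/W
R_float glass = L/(kA) = 0.115/(1.05×15.9) = 0.006888 K/W
R_outer film = 1/(h_o·A) = 1/(26.9×15.9) = 0.002338 K/W
R_total = 0.2691 K/W
Q = ΔT / R_total = 20 / 0.2691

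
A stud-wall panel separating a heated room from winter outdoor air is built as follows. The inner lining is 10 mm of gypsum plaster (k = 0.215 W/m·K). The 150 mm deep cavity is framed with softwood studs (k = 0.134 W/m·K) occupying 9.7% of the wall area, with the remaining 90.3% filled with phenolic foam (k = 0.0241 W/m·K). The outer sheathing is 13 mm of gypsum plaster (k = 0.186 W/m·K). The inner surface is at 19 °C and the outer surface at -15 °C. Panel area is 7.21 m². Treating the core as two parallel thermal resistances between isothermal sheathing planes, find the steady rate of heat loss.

Q ≈ 55.3 W

Sheathing layers in series; stud and cavity paths in parallel between them.
R_inner = 0.01/(0.215×7.21) = 0.006451 K/W
R_stud  = 0.15/(0.134×0.097×7.21) = 1.601 K/W
R_cav   = 0.15/(0.0241×0.903×7.21) = 0.956 K/W
1/R_core = 1/R_stud + 1/R_cav → R_core = 0.5985 K/W
R_outer = 0.013/(0.186×7.21) = 0.009694 K/W
R_total = 0.6147 K/W
Q = ΔT/R_total = 34/0.6147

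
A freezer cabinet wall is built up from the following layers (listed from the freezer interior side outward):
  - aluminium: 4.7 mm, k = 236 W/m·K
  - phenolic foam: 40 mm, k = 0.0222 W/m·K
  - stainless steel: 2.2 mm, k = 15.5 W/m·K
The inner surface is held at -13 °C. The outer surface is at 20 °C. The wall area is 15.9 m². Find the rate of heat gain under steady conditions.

Q ≈ 291 W

Using the resistance-network approach (series):
R_aluminium = L/(kA) = 0.0047/(236×15.9) = 1.253×10^-6 K/W
R_phenolic foam = L/(kA) = 0.04/(0.0222×15.9) = 0.1133 K/W
R_stainless steel = L/(kA) = 0.0022/(15.5×15.9) = 8.927×10^-6 K/W
R_total = 0.1133 K/W
Q = ΔT / R_total = 33 / 0.1133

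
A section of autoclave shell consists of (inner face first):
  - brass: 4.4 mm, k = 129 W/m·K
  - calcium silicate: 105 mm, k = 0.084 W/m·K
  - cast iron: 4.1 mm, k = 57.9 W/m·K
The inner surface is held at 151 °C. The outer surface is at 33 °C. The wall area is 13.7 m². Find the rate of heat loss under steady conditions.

Model the wall as resistances in series:
R_brass = L/(kA) = 0.0044/(129×13.7) = 2.49×10^-6 K/W
R_calcium silicate = L/(kA) = 0.105/(0.084×13.7) = 0.09124 K/W
R_cast iron = L/(kA) = 0.0041/(57.9×13.7) = 5.169×10^-6 K/W
R_total = 0.09125 K/W
Q = ΔT / R_total = 118 / 0.09125

Q ≈ 1290 W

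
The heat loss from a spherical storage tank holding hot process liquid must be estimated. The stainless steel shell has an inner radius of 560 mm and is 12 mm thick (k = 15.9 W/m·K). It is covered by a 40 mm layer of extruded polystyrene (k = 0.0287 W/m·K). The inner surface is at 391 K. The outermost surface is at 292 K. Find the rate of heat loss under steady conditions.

Q ≈ 312 W

Spherical conduction: R = (1/r_in − 1/r_out)/(4πk) per layer; series-sum.
R_stainless steel shell = (1/0.56 − 1/0.572)/(4π×15.9) = 1.875×10^-4 K/W
R_extruded polystyrene = (1/0.572 − 1/0.612)/(4π×0.0287) = 0.3168 K/W
R_total = 0.317 K/W
Q = ΔT/R_total = 99/0.317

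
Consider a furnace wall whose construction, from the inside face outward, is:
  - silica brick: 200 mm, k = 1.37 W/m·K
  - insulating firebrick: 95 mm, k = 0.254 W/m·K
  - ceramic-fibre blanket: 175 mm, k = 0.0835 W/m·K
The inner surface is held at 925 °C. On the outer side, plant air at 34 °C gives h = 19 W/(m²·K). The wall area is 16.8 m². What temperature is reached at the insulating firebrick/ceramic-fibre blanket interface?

Thermal resistances in series:
R_silica brick = L/(kA) = 0.2/(1.37×16.8) = 0.00869 K/W
R_insulating firebrick = L/(kA) = 0.095/(0.254×16.8) = 0.02226 K/W
R_ceramic-fibre blanket = L/(kA) = 0.175/(0.0835×16.8) = 0.1248 K/W
R_outer film = 1/(h_o·A) = 1/(19×16.8) = 0.003133 K/W
R_total = 0.1588 K/W;  Q = ΔT/R_total = 891/0.1588 = 5610 W
T_interface = T_inner − Q·ΣR(inner→interface) = 925 − 5610×0.03095

T ≈ 751 °C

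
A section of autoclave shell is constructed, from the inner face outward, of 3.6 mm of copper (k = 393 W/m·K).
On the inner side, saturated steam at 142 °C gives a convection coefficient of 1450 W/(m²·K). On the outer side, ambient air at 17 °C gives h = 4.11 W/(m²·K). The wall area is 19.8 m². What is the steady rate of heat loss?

Q ≈ 10100 W

Using the resistance-network approach (series):
R_inner film = 1/(h_i·A) = 1/(1450×19.8) = 3.483×10^-5 K/W
R_copper = L/(kA) = 0.0036/(393×19.8) = 4.626×10^-7 K/W
R_outer film = 1/(h_o·A) = 1/(4.11×19.8) = 0.01229 K/W
R_total = 0.01232 K/W
Q = ΔT / R_total = 125 / 0.01232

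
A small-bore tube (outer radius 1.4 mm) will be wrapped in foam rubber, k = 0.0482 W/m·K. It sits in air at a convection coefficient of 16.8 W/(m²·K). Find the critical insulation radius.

For a cylinder r_cr = k/h = 0.0482/16.8
r_cr = 2.87 mm; since the bare radius (1.4 mm) is below r_cr, adding a thin layer of insulation will *increase* heat loss.

r_cr ≈ 2.87 mm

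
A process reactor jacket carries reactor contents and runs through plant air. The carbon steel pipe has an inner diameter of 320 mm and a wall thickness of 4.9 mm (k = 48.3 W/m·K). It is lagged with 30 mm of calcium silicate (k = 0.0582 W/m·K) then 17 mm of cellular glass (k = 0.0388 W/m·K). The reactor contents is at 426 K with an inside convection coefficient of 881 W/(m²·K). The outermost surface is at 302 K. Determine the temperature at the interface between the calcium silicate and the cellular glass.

T ≈ 355 K

Per-layer cylindrical resistances, series-summed:
R_inner film = 1/(h_i·2πr₁L) = 1/(881×2π×0.16×1) = 0.001129 K/W
R_carbon steel pipe wall = ln(164.9/160)/(2π×48.3×1) = 9.94×10^-5 K/W
R_calcium silicate = ln(194.9/164.9)/(2π×0.0582×1) = 0.4571 K/W
R_cellular glass = ln(211.9/194.9)/(2π×0.0388×1) = 0.343 K/W
R_total = 0.8013 K/W
Q = ΔT/R_total = 124/0.8013
Q = 155 W/m
T_interface = T_inner − Q·ΣR(inner→interface) = 426 − 155×0.4583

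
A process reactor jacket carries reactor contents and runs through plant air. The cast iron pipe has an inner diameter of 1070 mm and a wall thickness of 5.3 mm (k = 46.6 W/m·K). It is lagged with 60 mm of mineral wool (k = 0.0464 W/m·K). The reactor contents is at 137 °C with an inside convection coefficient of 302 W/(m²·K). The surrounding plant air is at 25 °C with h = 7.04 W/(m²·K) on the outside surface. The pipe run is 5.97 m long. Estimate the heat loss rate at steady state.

Q ≈ 1670 W

Treating each annulus and film as a series resistance:
R_inner film = 1/(h_i·2πr₁L) = 1/(302×2π×0.535×5.97) = 1.65×10^-4 K/W
R_cast iron pipe wall = ln(540.3/535)/(2π×46.6×5.97) = 5.639×10^-6 K/W
R_mineral wool = ln(600.3/540.3)/(2π×0.0464×5.97) = 0.0605 K/W
R_outer film = 1/(h_o·2πr_oL) = 1/(7.04×2π×0.6003×5.97) = 0.006308 K/W
R_total = 0.06698 K/W
Q = ΔT/R_total = 112/0.06698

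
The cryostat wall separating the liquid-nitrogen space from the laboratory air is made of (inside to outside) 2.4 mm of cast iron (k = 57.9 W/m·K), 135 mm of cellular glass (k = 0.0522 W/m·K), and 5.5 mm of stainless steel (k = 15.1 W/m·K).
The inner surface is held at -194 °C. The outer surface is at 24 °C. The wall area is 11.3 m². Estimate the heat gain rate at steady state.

Thermal resistances in series:
R_cast iron = L/(kA) = 0.0024/(57.9×11.3) = 3.668×10^-6 K/W
R_cellular glass = L/(kA) = 0.135/(0.0522×11.3) = 0.2289 K/W
R_stainless steel = L/(kA) = 0.0055/(15.1×11.3) = 3.223×10^-5 K/W
R_total = 0.2289 K/W
Q = ΔT / R_total = 218 / 0.2289

Q ≈ 952 W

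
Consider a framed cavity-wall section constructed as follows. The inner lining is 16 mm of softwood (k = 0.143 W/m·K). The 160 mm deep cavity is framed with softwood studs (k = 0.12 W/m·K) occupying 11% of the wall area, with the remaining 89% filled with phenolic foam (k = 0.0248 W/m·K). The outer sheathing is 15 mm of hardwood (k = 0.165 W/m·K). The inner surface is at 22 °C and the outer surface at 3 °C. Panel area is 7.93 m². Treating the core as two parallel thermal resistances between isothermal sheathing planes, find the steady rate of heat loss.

Q ≈ 31.8 W

Sheathing layers in series; stud and cavity paths in parallel between them.
R_inner = 0.016/(0.143×7.93) = 0.01411 K/W
R_stud  = 0.16/(0.12×0.11×7.93) = 1.529 K/W
R_cav   = 0.16/(0.0248×0.89×7.93) = 0.9141 K/W
1/R_core = 1/R_stud + 1/R_cav → R_core = 0.572 K/W
R_outer = 0.015/(0.165×7.93) = 0.01146 K/W
R_total = 0.5976 K/W
Q = ΔT/R_total = 19/0.5976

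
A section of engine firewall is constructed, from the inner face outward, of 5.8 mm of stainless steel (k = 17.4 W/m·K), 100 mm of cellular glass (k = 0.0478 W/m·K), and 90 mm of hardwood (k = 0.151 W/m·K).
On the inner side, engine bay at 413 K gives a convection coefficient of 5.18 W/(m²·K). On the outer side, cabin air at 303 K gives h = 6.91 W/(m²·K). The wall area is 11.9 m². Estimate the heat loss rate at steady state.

Q ≈ 433 W

Thermal resistances in series:
R_inner film = 1/(h_i·A) = 1/(5.18×11.9) = 0.01622 K/W
R_stainless steel = L/(kA) = 0.0058/(17.4×11.9) = 2.801×10^-5 K/W
R_cellular glass = L/(kA) = 0.1/(0.0478×11.9) = 0.1758 K/W
R_hardwood = L/(kA) = 0.09/(0.151×11.9) = 0.05009 K/W
R_outer film = 1/(h_o·A) = 1/(6.91×11.9) = 0.01216 K/W
R_total = 0.2543 K/W
Q = ΔT / R_total = 110 / 0.2543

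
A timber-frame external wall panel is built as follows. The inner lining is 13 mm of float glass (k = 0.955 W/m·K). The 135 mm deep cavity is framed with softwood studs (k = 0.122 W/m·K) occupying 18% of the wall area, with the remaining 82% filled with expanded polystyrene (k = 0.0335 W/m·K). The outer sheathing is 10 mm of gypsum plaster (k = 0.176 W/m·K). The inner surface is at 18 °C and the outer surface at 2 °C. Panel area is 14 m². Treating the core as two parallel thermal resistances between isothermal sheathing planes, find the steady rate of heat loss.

Sheathing layers in series; stud and cavity paths in parallel between them.
R_inner = 0.013/(0.955×14) = 9.723×10^-4 K/W
R_stud  = 0.135/(0.122×0.18×14) = 0.4391 K/W
R_cav   = 0.135/(0.0335×0.82×14) = 0.351 K/W
1/R_core = 1/R_stud + 1/R_cav → R_core = 0.1951 K/W
R_outer = 0.01/(0.176×14) = 0.004058 K/W
R_total = 0.2001 K/W
Q = ΔT/R_total = 16/0.2001

Q ≈ 80 W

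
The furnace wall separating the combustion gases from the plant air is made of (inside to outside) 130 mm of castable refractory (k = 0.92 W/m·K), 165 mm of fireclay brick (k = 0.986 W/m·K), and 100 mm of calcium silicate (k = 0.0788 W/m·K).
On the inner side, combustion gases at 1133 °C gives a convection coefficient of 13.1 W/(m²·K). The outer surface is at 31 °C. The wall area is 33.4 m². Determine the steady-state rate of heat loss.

Model the wall as resistances in series:
R_inner film = 1/(h_i·A) = 1/(13.1×33.4) = 0.002286 K/W
R_castable refractory = L/(kA) = 0.13/(0.92×33.4) = 0.004231 K/W
R_fireclay brick = L/(kA) = 0.165/(0.986×33.4) = 0.00501 K/W
R_calcium silicate = L/(kA) = 0.1/(0.0788×33.4) = 0.038 K/W
R_total = 0.04952 K/W
Q = ΔT / R_total = 1102 / 0.04952

Q ≈ 22300 W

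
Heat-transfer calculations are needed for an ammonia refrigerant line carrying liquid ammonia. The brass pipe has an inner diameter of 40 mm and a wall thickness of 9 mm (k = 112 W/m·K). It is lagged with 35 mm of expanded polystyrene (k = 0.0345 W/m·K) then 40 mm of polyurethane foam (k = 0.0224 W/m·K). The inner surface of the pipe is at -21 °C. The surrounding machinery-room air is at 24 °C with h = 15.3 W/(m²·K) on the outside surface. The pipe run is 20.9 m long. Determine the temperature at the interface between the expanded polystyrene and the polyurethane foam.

Cylindrical conduction, so R = ln(r₂/r₁)/(2πkL) per layer, in series:
R_brass pipe wall = ln(29/20)/(2π×112×20.9) = 2.526×10^-5 K/W
R_expanded polystyrene = ln(64/29)/(2π×0.0345×20.9) = 0.1747 K/W
R_polyurethane foam = ln(104/64)/(2π×0.0224×20.9) = 0.1651 K/W
R_outer film = 1/(h_o·2πr_oL) = 1/(15.3×2π×0.104×20.9) = 0.004786 K/W
R_total = 0.3446 K/W
Q = ΔT/R_total = 45/0.3446
Q = 131 W
T_interface = T_inner + Q·ΣR(inner→interface) = -21 + 131×0.1747

T ≈ 1.82 °C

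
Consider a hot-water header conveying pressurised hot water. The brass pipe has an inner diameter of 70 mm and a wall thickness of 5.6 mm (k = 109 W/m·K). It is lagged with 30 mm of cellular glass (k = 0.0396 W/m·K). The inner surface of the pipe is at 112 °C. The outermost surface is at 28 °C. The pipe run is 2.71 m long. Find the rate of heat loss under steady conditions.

Q ≈ 102 W

Per-layer cylindrical resistances, series-summed:
R_brass pipe wall = ln(40.6/35)/(2π×109×2.71) = 7.997×10^-5 K/W
R_cellular glass = ln(70.6/40.6)/(2π×0.0396×2.71) = 0.8205 K/W
R_total = 0.8206 K/W
Q = ΔT/R_total = 84/0.8206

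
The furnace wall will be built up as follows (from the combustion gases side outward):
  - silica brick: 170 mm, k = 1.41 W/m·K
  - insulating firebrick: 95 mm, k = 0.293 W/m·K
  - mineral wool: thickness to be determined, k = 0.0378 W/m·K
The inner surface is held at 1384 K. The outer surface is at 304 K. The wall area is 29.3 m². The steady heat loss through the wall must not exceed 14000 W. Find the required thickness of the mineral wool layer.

Treating each layer as a thermal resistance in series:
R_silica brick = L/(kA) = 0.17/(1.41×29.3) = 0.004115 K/W
R_insulating firebrick = L/(kA) = 0.095/(0.293×29.3) = 0.01107 K/W
Sum of the known resistances R_other = 0.01518 K/W
Required total resistance R_tot = ΔT/Q_allow = 1080/14000 = 0.07714 K/W
R_mineral wool = R_tot − R_other = 0.06196 K/W
L = R·k·A = 0.06196×0.0378×29.3

L ≈ 68.6 mm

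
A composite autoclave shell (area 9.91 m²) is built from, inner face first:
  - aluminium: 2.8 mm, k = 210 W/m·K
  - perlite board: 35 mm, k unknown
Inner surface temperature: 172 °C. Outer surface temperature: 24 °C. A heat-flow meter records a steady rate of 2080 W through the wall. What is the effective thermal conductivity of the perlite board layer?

Thermal resistances in series:
R_aluminium = L/(kA) = 0.0028/(210×9.91) = 1.345×10^-6 K/W
Sum of known resistances R_other = 1.345×10^-6 K/W
Total R = ΔT/Q = 148/2080 = 0.07115 K/W
R_perlite board = R_total − R_other = 0.07115 K/W
k = L/(R·A) = 0.035/(0.07115×9.91)

k ≈ 0.0496 W/(m·K)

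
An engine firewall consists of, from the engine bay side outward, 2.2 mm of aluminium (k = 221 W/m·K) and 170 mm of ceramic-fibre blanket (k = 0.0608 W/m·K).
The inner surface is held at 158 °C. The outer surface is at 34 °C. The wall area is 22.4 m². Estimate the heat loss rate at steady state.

Series thermal resistances:
R_aluminium = L/(kA) = 0.0022/(221×22.4) = 4.444×10^-7 K/W
R_ceramic-fibre blanket = L/(kA) = 0.17/(0.0608×22.4) = 0.1248 K/W
R_total = 0.1248 K/W
Q = ΔT / R_total = 124 / 0.1248

Q ≈ 993 W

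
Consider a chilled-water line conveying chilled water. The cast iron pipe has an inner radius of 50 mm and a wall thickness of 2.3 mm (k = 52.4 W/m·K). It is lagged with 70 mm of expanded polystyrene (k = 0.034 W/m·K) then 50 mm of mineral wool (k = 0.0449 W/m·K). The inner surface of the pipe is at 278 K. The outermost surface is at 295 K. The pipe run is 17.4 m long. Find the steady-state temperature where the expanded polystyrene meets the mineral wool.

T ≈ 291 K

Per-layer cylindrical resistances, series-summed:
R_cast iron pipe wall = ln(52.3/50)/(2π×52.4×17.4) = 7.85×10^-6 K/W
R_expanded polystyrene = ln(122.3/52.3)/(2π×0.034×17.4) = 0.2285 K/W
R_mineral wool = ln(172.3/122.3)/(2π×0.0449×17.4) = 0.06983 K/W
R_total = 0.2984 K/W
Q = ΔT/R_total = 17/0.2984
Q = 57 W
T_interface = T_inner + Q·ΣR(inner→interface) = 278 + 57×0.2285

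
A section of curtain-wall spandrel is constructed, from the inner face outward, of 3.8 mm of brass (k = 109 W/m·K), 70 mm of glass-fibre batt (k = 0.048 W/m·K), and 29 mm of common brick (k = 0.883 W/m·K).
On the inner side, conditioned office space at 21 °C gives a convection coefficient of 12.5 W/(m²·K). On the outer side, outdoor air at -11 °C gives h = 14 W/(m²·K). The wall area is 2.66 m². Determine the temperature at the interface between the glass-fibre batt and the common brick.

T ≈ -8.97 °C

Using the resistance-network approach (series):
R_inner film = 1/(h_i·A) = 1/(12.5×2.66) = 0.03008 K/W
R_brass = L/(kA) = 0.0038/(109×2.66) = 1.311×10^-5 K/W
R_glass-fibre batt = L/(kA) = 0.07/(0.048×2.66) = 0.5482 K/W
R_common brick = L/(kA) = 0.029/(0.883×2.66) = 0.01235 K/W
R_outer film = 1/(h_o·A) = 1/(14×2.66) = 0.02685 K/W
R_total = 0.6175 K/W;  Q = ΔT/R_total = 32/0.6175 = 51.82 W
T_interface = T_inner − Q·ΣR(inner→interface) = 21 − 51.8×0.5783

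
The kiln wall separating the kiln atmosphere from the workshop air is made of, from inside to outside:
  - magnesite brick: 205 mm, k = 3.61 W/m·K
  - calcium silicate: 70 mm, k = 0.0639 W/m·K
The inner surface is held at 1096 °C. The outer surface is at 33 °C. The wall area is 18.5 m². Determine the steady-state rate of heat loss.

Q ≈ 17100 W

Model the wall as resistances in series:
R_magnesite brick = L/(kA) = 0.205/(3.61×18.5) = 0.00307 K/W
R_calcium silicate = L/(kA) = 0.07/(0.0639×18.5) = 0.05921 K/W
R_total = 0.06228 K/W
Q = ΔT / R_total = 1063 / 0.06228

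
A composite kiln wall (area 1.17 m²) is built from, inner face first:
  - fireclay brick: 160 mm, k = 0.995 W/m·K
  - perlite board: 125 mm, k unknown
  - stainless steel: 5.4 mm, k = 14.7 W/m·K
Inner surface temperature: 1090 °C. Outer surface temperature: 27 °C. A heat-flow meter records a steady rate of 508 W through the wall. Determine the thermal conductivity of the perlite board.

k ≈ 0.0547 W/(m·K)

Thermal resistances in series:
R_fireclay brick = L/(kA) = 0.16/(0.995×1.17) = 0.1374 K/W
R_stainless steel = L/(kA) = 0.0054/(14.7×1.17) = 3.14×10^-4 K/W
Sum of known resistances R_other = 0.1378 K/W
Total R = ΔT/Q = 1063/508 = 2.093 K/W
R_perlite board = R_total − R_other = 1.955 K/W
k = L/(R·A) = 0.125/(1.955×1.17)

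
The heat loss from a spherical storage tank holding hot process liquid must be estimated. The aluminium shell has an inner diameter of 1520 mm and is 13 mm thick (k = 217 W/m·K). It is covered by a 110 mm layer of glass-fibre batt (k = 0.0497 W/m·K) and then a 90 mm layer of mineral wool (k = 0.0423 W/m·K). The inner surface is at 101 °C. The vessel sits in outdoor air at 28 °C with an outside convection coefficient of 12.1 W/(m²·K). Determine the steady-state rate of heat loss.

Q ≈ 158 W

Spherical conduction: R = (1/r_in − 1/r_out)/(4πk) per layer; series-sum.
R_aluminium shell = (1/0.76 − 1/0.773)/(4π×217) = 8.115×10^-6 K/W
R_glass-fibre batt = (1/0.773 − 1/0.883)/(4π×0.0497) = 0.258 K/W
R_mineral wool = (1/0.883 − 1/0.973)/(4π×0.0423) = 0.1971 K/W
R_outer film = 1/(h·4πr_o²) = 1/(12.1×4π×0.973²) = 0.006947 K/W
R_total = 0.4621 K/W
Q = ΔT/R_total = 73/0.4621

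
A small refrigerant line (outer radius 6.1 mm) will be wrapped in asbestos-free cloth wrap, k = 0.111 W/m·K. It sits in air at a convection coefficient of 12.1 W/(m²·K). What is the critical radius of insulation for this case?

For a cylinder r_cr = k/h = 0.111/12.1
r_cr = 9.17 mm; since the bare radius (6.1 mm) is below r_cr, adding a thin layer of insulation will *increase* heat loss.

r_cr ≈ 9.17 mm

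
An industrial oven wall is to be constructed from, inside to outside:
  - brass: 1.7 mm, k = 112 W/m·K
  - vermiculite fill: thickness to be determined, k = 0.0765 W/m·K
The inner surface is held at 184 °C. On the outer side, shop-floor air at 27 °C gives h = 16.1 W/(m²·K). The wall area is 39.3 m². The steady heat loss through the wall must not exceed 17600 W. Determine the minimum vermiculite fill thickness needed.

L ≈ 22.1 mm

Treating each layer as a thermal resistance in series:
R_brass = L/(kA) = 0.0017/(112×39.3) = 3.862×10^-7 K/W
R_outer film = 1/(h_o·A) = 1/(16.1×39.3) = 0.00158 K/W
Sum of the known resistances R_other = 0.001581 K/W
Required total resistance R_tot = ΔT/Q_allow = 157/17600 = 0.00892 K/W
R_vermiculite fill = R_tot − R_other = 0.00734 K/W
L = R·k·A = 0.00734×0.0765×39.3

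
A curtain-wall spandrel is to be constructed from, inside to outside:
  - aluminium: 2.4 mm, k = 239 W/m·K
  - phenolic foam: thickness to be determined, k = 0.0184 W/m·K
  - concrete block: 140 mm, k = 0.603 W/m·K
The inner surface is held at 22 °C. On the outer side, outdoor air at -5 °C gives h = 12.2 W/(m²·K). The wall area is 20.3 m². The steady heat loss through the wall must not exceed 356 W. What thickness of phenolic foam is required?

L ≈ 22.5 mm

Series thermal resistances:
R_aluminium = L/(kA) = 0.0024/(239×20.3) = 4.947×10^-7 K/W
R_concrete block = L/(kA) = 0.14/(0.603×20.3) = 0.01144 K/W
R_outer film = 1/(h_o·A) = 1/(12.2×20.3) = 0.004038 K/W
Sum of the known resistances R_other = 0.01548 K/W
Required total resistance R_tot = ΔT/Q_allow = 27/356 = 0.07584 K/W
R_phenolic foam = R_tot − R_other = 0.06037 K/W
L = R·k·A = 0.06037×0.0184×20.3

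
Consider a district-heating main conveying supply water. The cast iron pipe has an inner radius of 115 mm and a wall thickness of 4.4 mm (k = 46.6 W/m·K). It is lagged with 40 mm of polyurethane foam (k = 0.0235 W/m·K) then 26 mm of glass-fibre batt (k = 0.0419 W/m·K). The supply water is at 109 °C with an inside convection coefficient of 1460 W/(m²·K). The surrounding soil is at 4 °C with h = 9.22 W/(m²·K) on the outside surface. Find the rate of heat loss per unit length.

q′ ≈ 40 W/m

For a radial system each layer contributes R = ln(r_out/r_in)/(2πkL); films add R = 1/(hA).
R_inner film = 1/(h_i·2πr₁L) = 1/(1460×2π×0.115×1) = 9.479×10^-4 K/W
R_cast iron pipe wall = ln(119.4/115)/(2π×46.6×1) = 1.282×10^-4 K/W
R_polyurethane foam = ln(159.4/119.4)/(2π×0.0235×1) = 1.957 K/W
R_glass-fibre batt = ln(185.4/159.4)/(2π×0.0419×1) = 0.5739 K/W
R_outer film = 1/(h_o·2πr_oL) = 1/(9.22×2π×0.1854×1) = 0.09311 K/W
R_total = 2.625 K/W
Q = ΔT/R_total = 105/2.625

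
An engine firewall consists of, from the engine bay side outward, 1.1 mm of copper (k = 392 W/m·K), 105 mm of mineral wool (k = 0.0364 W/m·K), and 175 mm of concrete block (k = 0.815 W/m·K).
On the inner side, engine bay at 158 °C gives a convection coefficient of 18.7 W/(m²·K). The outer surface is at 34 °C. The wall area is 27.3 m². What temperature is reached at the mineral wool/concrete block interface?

Thermal resistances in series:
R_inner film = 1/(h_i·A) = 1/(18.7×27.3) = 0.001959 K/W
R_copper = L/(kA) = 0.0011/(392×27.3) = 1.028×10^-7 K/W
R_mineral wool = L/(kA) = 0.105/(0.0364×27.3) = 0.1057 K/W
R_concrete block = L/(kA) = 0.175/(0.815×27.3) = 0.007865 K/W
R_total = 0.1155 K/W;  Q = ΔT/R_total = 124/0.1155 = 1074 W
T_interface = T_inner − Q·ΣR(inner→interface) = 158 − 1070×0.1076

T ≈ 42.4 °C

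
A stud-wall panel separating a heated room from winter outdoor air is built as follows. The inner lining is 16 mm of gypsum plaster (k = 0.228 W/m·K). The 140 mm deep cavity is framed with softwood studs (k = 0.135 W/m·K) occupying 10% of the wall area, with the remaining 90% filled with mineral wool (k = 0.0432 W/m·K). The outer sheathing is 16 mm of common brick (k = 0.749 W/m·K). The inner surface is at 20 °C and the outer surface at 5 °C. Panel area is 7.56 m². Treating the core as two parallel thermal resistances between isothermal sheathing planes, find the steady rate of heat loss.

Q ≈ 41 W

Sheathing layers in series; stud and cavity paths in parallel between them.
R_inner = 0.016/(0.228×7.56) = 0.009282 K/W
R_stud  = 0.14/(0.135×0.1×7.56) = 1.372 K/W
R_cav   = 0.14/(0.0432×0.9×7.56) = 0.4763 K/W
1/R_core = 1/R_stud + 1/R_cav → R_core = 0.3535 K/W
R_outer = 0.016/(0.749×7.56) = 0.002826 K/W
R_total = 0.3656 K/W
Q = ΔT/R_total = 15/0.3656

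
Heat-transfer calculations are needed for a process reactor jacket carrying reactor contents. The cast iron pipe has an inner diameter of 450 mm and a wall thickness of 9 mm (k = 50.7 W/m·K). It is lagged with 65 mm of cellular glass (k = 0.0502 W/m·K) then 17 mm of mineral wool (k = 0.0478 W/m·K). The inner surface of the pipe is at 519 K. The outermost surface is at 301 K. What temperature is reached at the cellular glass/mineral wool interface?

T ≈ 343 K

Per-layer cylindrical resistances, series-summed:
R_cast iron pipe wall = ln(234/225)/(2π×50.7×1) = 1.231×10^-4 K/W
R_cellular glass = ln(299/234)/(2π×0.0502×1) = 0.7771 K/W
R_mineral wool = ln(316/299)/(2π×0.0478×1) = 0.1841 K/W
R_total = 0.9614 K/W
Q = ΔT/R_total = 218/0.9614
Q = 227 W/m
T_interface = T_inner − Q·ΣR(inner→interface) = 519 − 227×0.7773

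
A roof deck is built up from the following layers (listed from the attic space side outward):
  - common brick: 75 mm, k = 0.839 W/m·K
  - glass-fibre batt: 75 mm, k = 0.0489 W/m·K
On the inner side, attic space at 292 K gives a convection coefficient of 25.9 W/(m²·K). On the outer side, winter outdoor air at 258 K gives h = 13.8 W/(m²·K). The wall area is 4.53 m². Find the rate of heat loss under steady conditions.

Treating each layer as a thermal resistance in series:
R_inner film = 1/(h_i·A) = 1/(25.9×4.53) = 0.008523 K/W
R_common brick = L/(kA) = 0.075/(0.839×4.53) = 0.01973 K/W
R_glass-fibre batt = L/(kA) = 0.075/(0.0489×4.53) = 0.3386 K/W
R_outer film = 1/(h_o·A) = 1/(13.8×4.53) = 0.016 K/W
R_total = 0.3828 K/W
Q = ΔT / R_total = 34 / 0.3828

Q ≈ 88.8 W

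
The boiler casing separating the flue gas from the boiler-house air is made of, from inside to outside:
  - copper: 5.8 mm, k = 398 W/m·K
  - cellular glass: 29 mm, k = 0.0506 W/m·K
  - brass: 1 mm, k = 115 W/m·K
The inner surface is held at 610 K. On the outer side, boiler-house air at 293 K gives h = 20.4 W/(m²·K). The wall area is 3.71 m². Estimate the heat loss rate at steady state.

Q ≈ 1890 W

Model the wall as resistances in series:
R_copper = L/(kA) = 0.0058/(398×3.71) = 3.928×10^-6 K/W
R_cellular glass = L/(kA) = 0.029/(0.0506×3.71) = 0.1545 K/W
R_brass = L/(kA) = 0.001/(115×3.71) = 2.344×10^-6 K/W
R_outer film = 1/(h_o·A) = 1/(20.4×3.71) = 0.01321 K/W
R_total = 0.1677 K/W
Q = ΔT / R_total = 317 / 0.1677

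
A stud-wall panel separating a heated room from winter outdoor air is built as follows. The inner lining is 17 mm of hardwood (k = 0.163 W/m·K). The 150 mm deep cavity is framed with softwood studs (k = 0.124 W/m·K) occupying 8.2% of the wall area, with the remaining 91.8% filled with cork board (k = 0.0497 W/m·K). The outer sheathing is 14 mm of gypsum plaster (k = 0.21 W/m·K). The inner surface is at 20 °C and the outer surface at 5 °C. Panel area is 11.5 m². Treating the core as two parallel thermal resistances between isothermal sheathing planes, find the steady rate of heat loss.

Sheathing layers in series; stud and cavity paths in parallel between them.
R_inner = 0.017/(0.163×11.5) = 0.009069 K/W
R_stud  = 0.15/(0.124×0.082×11.5) = 1.283 K/W
R_cav   = 0.15/(0.0497×0.918×11.5) = 0.2859 K/W
1/R_core = 1/R_stud + 1/R_cav → R_core = 0.2338 K/W
R_outer = 0.014/(0.21×11.5) = 0.005797 K/W
R_total = 0.2487 K/W
Q = ΔT/R_total = 15/0.2487

Q ≈ 60.3 W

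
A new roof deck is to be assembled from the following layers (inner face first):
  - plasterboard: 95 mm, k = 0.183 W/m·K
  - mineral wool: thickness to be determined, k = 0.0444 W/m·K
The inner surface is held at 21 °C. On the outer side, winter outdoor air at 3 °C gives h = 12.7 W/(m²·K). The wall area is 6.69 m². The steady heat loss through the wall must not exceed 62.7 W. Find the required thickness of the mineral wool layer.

L ≈ 58.7 mm

Using the resistance-network approach (series):
R_plasterboard = L/(kA) = 0.095/(0.183×6.69) = 0.0776 K/W
R_outer film = 1/(h_o·A) = 1/(12.7×6.69) = 0.01177 K/W
Sum of the known resistances R_other = 0.08937 K/W
Required total resistance R_tot = ΔT/Q_allow = 18/62.7 = 0.2871 K/W
R_mineral wool = R_tot − R_other = 0.1977 K/W
L = R·k·A = 0.1977×0.0444×6.69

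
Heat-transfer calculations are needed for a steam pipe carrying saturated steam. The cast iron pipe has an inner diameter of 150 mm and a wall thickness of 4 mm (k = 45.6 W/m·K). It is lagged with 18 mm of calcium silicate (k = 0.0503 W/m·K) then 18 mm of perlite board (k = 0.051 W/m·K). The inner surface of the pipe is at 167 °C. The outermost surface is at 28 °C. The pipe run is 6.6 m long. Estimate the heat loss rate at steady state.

Q ≈ 777 W

Per-layer cylindrical resistances, series-summed:
R_cast iron pipe wall = ln(79/75)/(2π×45.6×6.6) = 2.748×10^-5 K/W
R_calcium silicate = ln(97/79)/(2π×0.0503×6.6) = 0.09841 K/W
R_perlite board = ln(115/97)/(2π×0.051×6.6) = 0.08049 K/W
R_total = 0.1789 K/W
Q = ΔT/R_total = 139/0.1789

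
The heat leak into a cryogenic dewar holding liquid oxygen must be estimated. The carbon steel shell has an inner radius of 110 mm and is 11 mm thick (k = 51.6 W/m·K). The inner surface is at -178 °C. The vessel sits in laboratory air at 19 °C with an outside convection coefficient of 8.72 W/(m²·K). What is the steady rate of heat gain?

Q ≈ 315 W

Spherical conduction: R = (1/r_in − 1/r_out)/(4πk) per layer; series-sum.
R_carbon steel shell = (1/0.11 − 1/0.121)/(4π×51.6) = 0.001275 K/W
R_outer film = 1/(h·4πr_o²) = 1/(8.72×4π×0.121²) = 0.6233 K/W
R_total = 0.6246 K/W
Q = ΔT/R_total = 197/0.6246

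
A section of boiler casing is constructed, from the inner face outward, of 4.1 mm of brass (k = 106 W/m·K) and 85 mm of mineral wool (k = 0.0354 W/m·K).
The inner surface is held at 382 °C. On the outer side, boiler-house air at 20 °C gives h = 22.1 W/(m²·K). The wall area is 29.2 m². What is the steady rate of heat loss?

Series thermal resistances:
R_brass = L/(kA) = 0.0041/(106×29.2) = 1.325×10^-6 K/W
R_mineral wool = L/(kA) = 0.085/(0.0354×29.2) = 0.08223 K/W
R_outer film = 1/(h_o·A) = 1/(22.1×29.2) = 0.00155 K/W
R_total = 0.08378 K/W
Q = ΔT / R_total = 362 / 0.08378

Q ≈ 4320 W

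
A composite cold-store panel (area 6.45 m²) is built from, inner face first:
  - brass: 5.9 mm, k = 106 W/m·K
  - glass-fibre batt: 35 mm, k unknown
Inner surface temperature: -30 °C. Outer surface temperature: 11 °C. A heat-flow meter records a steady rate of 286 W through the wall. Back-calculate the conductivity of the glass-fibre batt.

Using the resistance-network approach (series):
R_brass = L/(kA) = 0.0059/(106×6.45) = 8.63×10^-6 K/W
Sum of known resistances R_other = 8.63×10^-6 K/W
Total R = ΔT/Q = 41/286 = 0.1434 K/W
R_glass-fibre batt = R_total − R_other = 0.1433 K/W
k = L/(R·A) = 0.035/(0.1433×6.45)

k ≈ 0.0379 W/(m·K)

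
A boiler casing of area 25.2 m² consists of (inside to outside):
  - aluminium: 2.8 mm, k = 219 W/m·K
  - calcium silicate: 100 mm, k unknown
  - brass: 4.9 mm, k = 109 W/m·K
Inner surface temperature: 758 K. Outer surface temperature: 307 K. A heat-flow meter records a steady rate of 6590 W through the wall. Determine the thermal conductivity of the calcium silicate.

Treating each layer as a thermal resistance in series:
R_aluminium = L/(kA) = 0.0028/(219×25.2) = 5.074×10^-7 K/W
R_brass = L/(kA) = 0.0049/(109×25.2) = 1.784×10^-6 K/W
Sum of known resistances R_other = 2.291×10^-6 K/W
Total R = ΔT/Q = 451/6590 = 0.06844 K/W
R_calcium silicate = R_total − R_other = 0.06843 K/W
k = L/(R·A) = 0.1/(0.06843×25.2)

k ≈ 0.058 W/(m·K)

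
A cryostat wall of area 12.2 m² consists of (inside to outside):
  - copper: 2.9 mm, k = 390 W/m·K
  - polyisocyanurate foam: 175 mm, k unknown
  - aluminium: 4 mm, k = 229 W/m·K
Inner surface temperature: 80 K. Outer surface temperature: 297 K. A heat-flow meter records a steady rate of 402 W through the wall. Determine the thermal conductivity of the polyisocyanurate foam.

k ≈ 0.0266 W/(m·K)

Using the resistance-network approach (series):
R_copper = L/(kA) = 0.0029/(390×12.2) = 6.095×10^-7 K/W
R_aluminium = L/(kA) = 0.004/(229×12.2) = 1.432×10^-6 K/W
Sum of known resistances R_other = 2.041×10^-6 K/W
Total R = ΔT/Q = 217/402 = 0.5398 K/W
R_polyisocyanurate foam = R_total − R_other = 0.5398 K/W
k = L/(R·A) = 0.175/(0.5398×12.2)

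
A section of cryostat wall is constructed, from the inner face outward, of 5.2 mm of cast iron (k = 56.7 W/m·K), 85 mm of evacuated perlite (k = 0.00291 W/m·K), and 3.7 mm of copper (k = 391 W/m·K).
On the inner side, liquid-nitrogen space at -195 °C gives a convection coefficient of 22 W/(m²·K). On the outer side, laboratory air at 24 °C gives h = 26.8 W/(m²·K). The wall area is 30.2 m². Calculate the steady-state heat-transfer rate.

Using the resistance-network approach (series):
R_inner film = 1/(h_i·A) = 1/(22×30.2) = 0.001505 K/W
R_cast iron = L/(kA) = 0.0052/(56.7×30.2) = 3.037×10^-6 K/W
R_evacuated perlite = L/(kA) = 0.085/(0.00291×30.2) = 0.9672 K/W
R_copper = L/(kA) = 0.0037/(391×30.2) = 3.133×10^-7 K/W
R_outer film = 1/(h_o·A) = 1/(26.8×30.2) = 0.001236 K/W
R_total = 0.97 K/W
Q = ΔT / R_total = 219 / 0.97

Q ≈ 226 W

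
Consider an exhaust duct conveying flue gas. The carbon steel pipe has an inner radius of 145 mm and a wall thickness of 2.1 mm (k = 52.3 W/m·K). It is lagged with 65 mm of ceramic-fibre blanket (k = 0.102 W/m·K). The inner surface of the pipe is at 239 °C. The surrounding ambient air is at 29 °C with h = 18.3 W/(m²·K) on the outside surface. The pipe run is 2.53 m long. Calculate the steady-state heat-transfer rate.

Q ≈ 868 W

Treating each annulus and film as a series resistance:
R_carbon steel pipe wall = ln(147.1/145)/(2π×52.3×2.53) = 1.73×10^-5 K/W
R_ceramic-fibre blanket = ln(212.1/147.1)/(2π×0.102×2.53) = 0.2257 K/W
R_outer film = 1/(h_o·2πr_oL) = 1/(18.3×2π×0.2121×2.53) = 0.01621 K/W
R_total = 0.2419 K/W
Q = ΔT/R_total = 210/0.2419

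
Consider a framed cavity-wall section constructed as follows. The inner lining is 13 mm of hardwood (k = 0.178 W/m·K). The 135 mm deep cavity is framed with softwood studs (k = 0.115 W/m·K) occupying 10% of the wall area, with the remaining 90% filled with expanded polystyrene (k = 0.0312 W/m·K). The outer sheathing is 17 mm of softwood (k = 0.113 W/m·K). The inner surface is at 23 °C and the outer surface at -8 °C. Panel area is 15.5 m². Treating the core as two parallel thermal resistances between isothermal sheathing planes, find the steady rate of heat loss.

Q ≈ 132 W

Sheathing layers in series; stud and cavity paths in parallel between them.
R_inner = 0.013/(0.178×15.5) = 0.004712 K/W
R_stud  = 0.135/(0.115×0.1×15.5) = 0.7574 K/W
R_cav   = 0.135/(0.0312×0.9×15.5) = 0.3102 K/W
1/R_core = 1/R_stud + 1/R_cav → R_core = 0.2201 K/W
R_outer = 0.017/(0.113×15.5) = 0.009706 K/W
R_total = 0.2345 K/W
Q = ΔT/R_total = 31/0.2345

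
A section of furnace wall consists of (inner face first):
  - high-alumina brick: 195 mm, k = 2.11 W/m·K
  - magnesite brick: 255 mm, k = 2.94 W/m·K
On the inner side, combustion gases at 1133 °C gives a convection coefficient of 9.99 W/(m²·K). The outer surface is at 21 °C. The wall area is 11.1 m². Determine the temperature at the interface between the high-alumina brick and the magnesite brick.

Using the resistance-network approach (series):
R_inner film = 1/(h_i·A) = 1/(9.99×11.1) = 0.009018 K/W
R_high-alumina brick = L/(kA) = 0.195/(2.11×11.1) = 0.008326 K/W
R_magnesite brick = L/(kA) = 0.255/(2.94×11.1) = 0.007814 K/W
R_total = 0.02516 K/W;  Q = ΔT/R_total = 1112/0.02516 = 44200 W
T_interface = T_inner − Q·ΣR(inner→interface) = 1133 − 44200×0.01734

T ≈ 366 °C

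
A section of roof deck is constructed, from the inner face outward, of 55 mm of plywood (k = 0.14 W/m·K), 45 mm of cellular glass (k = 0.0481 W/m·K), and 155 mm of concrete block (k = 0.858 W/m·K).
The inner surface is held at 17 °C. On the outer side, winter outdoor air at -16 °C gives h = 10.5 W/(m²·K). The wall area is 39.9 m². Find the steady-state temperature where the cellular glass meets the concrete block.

Model the wall as resistances in series:
R_plywood = L/(kA) = 0.055/(0.14×39.9) = 0.009846 K/W
R_cellular glass = L/(kA) = 0.045/(0.0481×39.9) = 0.02345 K/W
R_concrete block = L/(kA) = 0.155/(0.858×39.9) = 0.004528 K/W
R_outer film = 1/(h_o·A) = 1/(10.5×39.9) = 0.002387 K/W
R_total = 0.04021 K/W;  Q = ΔT/R_total = 33/0.04021 = 820.7 W
T_interface = T_inner − Q·ΣR(inner→interface) = 17 − 821×0.03329

T ≈ -10.3 °C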